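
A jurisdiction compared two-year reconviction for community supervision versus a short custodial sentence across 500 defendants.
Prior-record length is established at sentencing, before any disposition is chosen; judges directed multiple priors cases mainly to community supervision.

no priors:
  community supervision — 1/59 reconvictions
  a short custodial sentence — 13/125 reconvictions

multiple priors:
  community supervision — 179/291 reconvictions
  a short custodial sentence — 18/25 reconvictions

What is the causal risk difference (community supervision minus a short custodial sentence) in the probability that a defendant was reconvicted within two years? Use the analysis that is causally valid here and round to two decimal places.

Within every prior-record length level community supervision has the lower rate, yet pooled a short custodial sentence does — Simpson's reversal.
Since prior-record length is a pre-existing factor (not a product of the disposition) and it affects the outcome on its own, it is a confounder. The stratified rates, not the pooled rate, identify the causal effect.
Adjusting over the population distribution of prior-record length: 0.368·(0.017−0.104) + 0.632·(0.615−0.720) = -0.098.

-0.10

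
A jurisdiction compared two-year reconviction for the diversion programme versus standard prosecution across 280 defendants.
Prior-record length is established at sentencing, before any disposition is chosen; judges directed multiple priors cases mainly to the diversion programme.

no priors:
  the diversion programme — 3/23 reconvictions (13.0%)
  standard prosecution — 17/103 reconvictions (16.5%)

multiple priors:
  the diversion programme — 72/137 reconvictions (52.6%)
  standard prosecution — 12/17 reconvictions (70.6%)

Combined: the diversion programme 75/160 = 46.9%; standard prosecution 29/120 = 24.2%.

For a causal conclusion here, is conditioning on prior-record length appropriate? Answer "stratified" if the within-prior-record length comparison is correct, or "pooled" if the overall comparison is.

stratified

Prior-record length differs across dispositions for reasons unrelated to any effect of the disposition itself, and it separately predicts the outcome — a classic confounder. We must compare within prior-record length levels.
Within each level — no priors: 13.0% vs 16.5%; multiple priors: 52.6% vs 70.6% — the diversion programme is lower every time.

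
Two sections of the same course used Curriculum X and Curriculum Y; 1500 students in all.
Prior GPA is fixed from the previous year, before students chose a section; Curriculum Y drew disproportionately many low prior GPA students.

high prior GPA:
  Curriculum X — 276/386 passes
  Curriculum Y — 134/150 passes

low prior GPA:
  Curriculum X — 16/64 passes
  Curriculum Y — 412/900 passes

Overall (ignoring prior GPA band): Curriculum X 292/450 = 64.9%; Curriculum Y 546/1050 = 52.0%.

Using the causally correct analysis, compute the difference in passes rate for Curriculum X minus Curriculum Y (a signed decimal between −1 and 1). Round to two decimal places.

Here prior GPA band is a common cause — it drives both which teaching method a case falls under and the outcome. The crude comparison mixes populations; the stratum-specific rates are the causally relevant ones.
Adjusting over the population distribution of prior GPA band: 0.357·(0.715−0.893) + 0.643·(0.250−0.458) = -0.197.

-0.20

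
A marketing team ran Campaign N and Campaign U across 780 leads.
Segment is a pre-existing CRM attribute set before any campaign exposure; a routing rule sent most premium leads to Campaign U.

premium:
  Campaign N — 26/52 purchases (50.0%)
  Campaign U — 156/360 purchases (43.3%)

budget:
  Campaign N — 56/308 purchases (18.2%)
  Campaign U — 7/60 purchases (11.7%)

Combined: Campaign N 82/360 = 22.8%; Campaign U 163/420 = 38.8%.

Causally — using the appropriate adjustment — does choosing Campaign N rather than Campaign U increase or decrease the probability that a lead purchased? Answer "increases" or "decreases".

increases

Here customer segment is a common cause — it drives both which campaign a case falls under and the outcome. The crude comparison mixes populations; the stratum-specific rates are the causally relevant ones.
Within each level — premium: 50.0% vs 43.3%; budget: 18.2% vs 11.7% — Campaign N is higher every time.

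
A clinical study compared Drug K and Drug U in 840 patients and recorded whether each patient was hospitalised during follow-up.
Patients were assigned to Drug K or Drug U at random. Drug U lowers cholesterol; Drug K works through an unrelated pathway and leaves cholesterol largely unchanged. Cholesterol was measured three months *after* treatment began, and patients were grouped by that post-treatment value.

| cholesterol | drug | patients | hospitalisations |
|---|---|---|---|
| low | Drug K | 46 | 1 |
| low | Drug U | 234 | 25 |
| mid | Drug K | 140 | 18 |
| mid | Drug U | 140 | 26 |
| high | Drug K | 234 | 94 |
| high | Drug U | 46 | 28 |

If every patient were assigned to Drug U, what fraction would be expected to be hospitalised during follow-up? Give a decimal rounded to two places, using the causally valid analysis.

Drug K is lower inside every cholesterol stratum but Drug U is lower in aggregate. Whether to stratify depends on how cholesterol relates to the drug.
Stratifying would compare drugs among patients the drugs themselves sorted into cholesterol groups — a form of selection on an intermediate. The unconditioned pooled rates give the total causal effect.
So P(outcome | do(Drug U)) is just the pooled rate for Drug U: 79/420 = 0.188.

0.19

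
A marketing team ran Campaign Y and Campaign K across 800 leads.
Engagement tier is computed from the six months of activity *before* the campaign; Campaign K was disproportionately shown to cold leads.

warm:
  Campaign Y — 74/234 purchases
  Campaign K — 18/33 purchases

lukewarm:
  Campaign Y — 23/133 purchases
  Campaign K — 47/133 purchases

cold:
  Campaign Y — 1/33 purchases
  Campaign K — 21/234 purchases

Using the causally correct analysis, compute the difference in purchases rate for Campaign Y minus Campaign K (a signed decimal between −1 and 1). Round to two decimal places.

-0.16

Campaign K is higher inside every engagement tier stratum but Campaign Y is higher in aggregate. Whether to stratify depends on how engagement tier relates to the campaign.
Here engagement tier is a common cause — it drives both which campaign a case falls under and the outcome. The crude comparison mixes populations; the stratum-specific rates are the causally relevant ones.
Adjusting over the population distribution of engagement tier: 0.334·(0.316−0.545) + 0.333·(0.173−0.353) + 0.334·(0.030−0.090) = -0.156.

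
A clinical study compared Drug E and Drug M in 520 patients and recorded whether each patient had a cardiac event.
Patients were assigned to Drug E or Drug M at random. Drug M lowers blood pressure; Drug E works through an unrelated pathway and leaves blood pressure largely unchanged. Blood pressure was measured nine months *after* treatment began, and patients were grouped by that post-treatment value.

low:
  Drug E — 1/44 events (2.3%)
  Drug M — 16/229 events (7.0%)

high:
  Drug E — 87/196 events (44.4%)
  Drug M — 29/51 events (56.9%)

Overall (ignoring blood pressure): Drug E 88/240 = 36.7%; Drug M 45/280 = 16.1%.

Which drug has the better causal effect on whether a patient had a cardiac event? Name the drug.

The distribution of blood pressure is itself part of what the drug does — it is an intermediate outcome. Holding it fixed would remove that part of the effect; the total effect is the pooled difference.
Pooled: Drug E 36.7% vs Drug M 16.1%; Drug M is lower overall.

Drug M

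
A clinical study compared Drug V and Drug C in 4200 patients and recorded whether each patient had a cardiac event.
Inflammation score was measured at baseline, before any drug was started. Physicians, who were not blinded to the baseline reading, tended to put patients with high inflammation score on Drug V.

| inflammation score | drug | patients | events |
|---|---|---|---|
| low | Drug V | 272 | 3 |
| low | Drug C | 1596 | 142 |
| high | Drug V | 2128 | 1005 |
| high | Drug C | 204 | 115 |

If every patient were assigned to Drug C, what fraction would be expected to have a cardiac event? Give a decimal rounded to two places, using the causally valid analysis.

Drug V is lower inside every inflammation score stratum but Drug C is lower in aggregate. Whether to stratify depends on how inflammation score relates to the drug.
Inflammation score differs across drugs for reasons unrelated to any effect of the drug itself, and it separately predicts the outcome — a classic confounder. We must compare within inflammation score levels.
Standardising Drug C to the population inflammation score mix: 0.445·142/1596 + 0.555·115/204 = 0.353.

0.35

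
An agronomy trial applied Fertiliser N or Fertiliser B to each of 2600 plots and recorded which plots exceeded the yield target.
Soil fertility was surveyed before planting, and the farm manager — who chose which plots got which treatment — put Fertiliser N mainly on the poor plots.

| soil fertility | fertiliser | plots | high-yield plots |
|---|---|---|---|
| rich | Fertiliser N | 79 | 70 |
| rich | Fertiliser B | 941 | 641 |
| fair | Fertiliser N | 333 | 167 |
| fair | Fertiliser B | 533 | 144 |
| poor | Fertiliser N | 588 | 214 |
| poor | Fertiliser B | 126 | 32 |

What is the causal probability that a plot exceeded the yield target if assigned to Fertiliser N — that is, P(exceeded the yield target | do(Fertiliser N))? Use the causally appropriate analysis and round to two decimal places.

0.61

Within every soil fertility level Fertiliser N has the higher rate, yet pooled Fertiliser B does — Simpson's reversal.
Here soil fertility is a common cause — it drives both which fertiliser a case falls under and the outcome. The crude comparison mixes populations; the stratum-specific rates are the causally relevant ones.
Standardising Fertiliser N to the population soil fertility mix: 0.392·70/79 + 0.333·167/333 + 0.275·214/588 = 0.615.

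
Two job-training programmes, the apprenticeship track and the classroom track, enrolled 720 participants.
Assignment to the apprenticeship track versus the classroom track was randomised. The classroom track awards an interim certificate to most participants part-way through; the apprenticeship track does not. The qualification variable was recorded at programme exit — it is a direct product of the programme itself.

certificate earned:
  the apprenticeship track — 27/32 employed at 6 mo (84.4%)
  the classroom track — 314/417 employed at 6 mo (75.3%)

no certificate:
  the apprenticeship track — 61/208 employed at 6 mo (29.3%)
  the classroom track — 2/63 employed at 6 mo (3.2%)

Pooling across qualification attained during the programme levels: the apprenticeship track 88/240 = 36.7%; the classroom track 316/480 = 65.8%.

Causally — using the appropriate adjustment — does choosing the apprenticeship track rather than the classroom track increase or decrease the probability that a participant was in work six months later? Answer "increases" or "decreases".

the apprenticeship track is higher inside every qualification attained during the programme stratum but the classroom track is higher in aggregate. Whether to stratify depends on how qualification attained during the programme relates to the programme.
Qualification attained during the programme is downstream of the programme. One should not condition on a consequence of treatment, so the overall rates are the right comparison.
Pooled: the apprenticeship track 36.7% vs the classroom track 65.8%; the classroom track is higher overall.

decreases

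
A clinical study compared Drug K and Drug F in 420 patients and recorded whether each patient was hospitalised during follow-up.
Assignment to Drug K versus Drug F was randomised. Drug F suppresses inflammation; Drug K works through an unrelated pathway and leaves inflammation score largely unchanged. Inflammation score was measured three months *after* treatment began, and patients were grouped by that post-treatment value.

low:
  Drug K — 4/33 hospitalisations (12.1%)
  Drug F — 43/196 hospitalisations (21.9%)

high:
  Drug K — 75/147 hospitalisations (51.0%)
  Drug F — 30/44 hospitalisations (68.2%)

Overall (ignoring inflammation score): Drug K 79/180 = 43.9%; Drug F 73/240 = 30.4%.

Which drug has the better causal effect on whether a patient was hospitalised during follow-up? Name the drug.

Drug F

Inflammation score lies on the pathway drug → inflammation score → outcome, so adjusting for it blocks the indirect effect. For the total causal effect of drug, use the unadjusted pooled rates.
Pooled: Drug K 43.9% vs Drug F 30.4%; Drug F is lower overall.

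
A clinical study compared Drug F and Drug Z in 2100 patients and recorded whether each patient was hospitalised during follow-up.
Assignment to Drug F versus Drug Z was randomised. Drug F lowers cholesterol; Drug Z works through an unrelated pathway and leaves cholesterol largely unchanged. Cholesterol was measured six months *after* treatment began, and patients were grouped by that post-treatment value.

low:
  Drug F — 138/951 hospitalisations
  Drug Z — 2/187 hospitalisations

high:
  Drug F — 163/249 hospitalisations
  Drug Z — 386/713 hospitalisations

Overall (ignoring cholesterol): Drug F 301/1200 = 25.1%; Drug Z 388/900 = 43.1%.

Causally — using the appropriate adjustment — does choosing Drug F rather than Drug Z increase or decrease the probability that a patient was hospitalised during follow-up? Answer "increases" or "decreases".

decreases

Within every cholesterol level Drug Z has the lower rate, yet pooled Drug F does — Simpson's reversal.
Cholesterol is recorded after the drug and is itself shifted by it — it sits on the causal path from drug to outcome. Conditioning on a mediator would strip out part of the effect we want; the pooled comparison gives the total causal effect.
Pooled: Drug F 25.1% vs Drug Z 43.1%; Drug F is lower overall.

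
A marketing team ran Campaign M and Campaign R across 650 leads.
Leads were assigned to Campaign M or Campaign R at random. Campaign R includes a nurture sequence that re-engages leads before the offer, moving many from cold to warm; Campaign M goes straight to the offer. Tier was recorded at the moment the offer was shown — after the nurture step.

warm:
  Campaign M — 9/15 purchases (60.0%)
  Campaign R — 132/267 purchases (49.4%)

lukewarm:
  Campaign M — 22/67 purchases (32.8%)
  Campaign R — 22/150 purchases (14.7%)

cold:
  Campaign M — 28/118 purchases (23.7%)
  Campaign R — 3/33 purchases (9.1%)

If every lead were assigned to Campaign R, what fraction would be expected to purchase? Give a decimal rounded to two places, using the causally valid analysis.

The distribution of engagement tier is itself part of what the campaign does — it is an intermediate outcome. Holding it fixed would remove that part of the effect; the total effect is the pooled difference.
So P(outcome | do(Campaign R)) is just the pooled rate for Campaign R: 157/450 = 0.349.

0.35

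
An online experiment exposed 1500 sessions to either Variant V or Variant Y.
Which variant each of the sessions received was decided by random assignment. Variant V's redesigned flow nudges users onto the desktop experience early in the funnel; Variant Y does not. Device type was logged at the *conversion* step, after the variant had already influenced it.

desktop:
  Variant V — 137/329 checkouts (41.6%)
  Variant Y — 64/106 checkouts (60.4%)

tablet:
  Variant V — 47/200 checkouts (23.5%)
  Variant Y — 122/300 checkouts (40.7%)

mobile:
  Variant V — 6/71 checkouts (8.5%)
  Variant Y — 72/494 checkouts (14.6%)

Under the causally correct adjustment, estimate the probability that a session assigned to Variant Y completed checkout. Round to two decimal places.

Within every device type level Variant Y has the higher rate, yet pooled Variant V does — Simpson's reversal.
Stratifying would compare variants among sessions the variants themselves sorted into device type groups — a form of selection on an intermediate. The unconditioned pooled rates give the total causal effect.
So P(outcome | do(Variant Y)) is just the pooled rate for Variant Y: 258/900 = 0.287.

0.29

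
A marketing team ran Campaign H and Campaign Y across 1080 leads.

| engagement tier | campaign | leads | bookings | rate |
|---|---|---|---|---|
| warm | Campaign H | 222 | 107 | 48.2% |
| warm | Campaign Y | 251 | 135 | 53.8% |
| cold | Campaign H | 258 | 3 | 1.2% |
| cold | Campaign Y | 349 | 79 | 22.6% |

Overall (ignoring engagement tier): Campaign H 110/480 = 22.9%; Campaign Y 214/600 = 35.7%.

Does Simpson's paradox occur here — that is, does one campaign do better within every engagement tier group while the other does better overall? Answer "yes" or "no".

Within each engagement tier level (warm 48.2% vs 53.8%; cold 1.2% vs 22.6%), Campaign Y has the higher rate every time. Pooled: 22.9% vs 35.7% — Campaign Y has the higher rate overall. They agree.

no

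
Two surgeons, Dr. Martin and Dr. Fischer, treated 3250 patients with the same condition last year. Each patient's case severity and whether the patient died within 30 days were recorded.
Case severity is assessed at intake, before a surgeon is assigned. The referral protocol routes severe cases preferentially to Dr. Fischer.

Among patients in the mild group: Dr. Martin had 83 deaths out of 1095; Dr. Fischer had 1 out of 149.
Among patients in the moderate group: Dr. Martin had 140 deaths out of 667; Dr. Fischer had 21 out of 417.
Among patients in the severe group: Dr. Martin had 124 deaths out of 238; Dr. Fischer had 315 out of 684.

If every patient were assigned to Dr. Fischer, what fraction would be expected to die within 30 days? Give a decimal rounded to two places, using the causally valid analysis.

0.15

Within every case severity level Dr. Fischer has the lower rate, yet pooled Dr. Martin does — Simpson's reversal.
Since case severity is a pre-existing factor (not a product of the surgeon) and it affects the outcome on its own, it is a confounder. The stratified rates, not the pooled rate, identify the causal effect.
Standardising Dr. Fischer to the population case severity mix: 0.383·1/149 + 0.334·21/417 + 0.284·315/684 = 0.150.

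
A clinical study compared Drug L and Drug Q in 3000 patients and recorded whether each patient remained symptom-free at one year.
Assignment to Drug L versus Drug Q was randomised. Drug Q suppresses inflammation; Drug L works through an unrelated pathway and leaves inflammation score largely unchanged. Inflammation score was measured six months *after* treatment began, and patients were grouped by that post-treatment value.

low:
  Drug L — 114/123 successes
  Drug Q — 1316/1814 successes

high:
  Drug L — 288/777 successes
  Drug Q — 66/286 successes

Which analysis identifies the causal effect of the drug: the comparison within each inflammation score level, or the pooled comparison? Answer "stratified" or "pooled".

Drug L is higher inside every inflammation score stratum but Drug Q is higher in aggregate. Whether to stratify depends on how inflammation score relates to the drug.
Because the drug influences inflammation score, inflammation score is a post-treatment mediator, not a confounder. Stratifying on it would bias the estimate; the causal effect is the crude pooled difference.
Pooled: Drug L 44.7% vs Drug Q 65.8%; Drug Q is higher overall.

pooled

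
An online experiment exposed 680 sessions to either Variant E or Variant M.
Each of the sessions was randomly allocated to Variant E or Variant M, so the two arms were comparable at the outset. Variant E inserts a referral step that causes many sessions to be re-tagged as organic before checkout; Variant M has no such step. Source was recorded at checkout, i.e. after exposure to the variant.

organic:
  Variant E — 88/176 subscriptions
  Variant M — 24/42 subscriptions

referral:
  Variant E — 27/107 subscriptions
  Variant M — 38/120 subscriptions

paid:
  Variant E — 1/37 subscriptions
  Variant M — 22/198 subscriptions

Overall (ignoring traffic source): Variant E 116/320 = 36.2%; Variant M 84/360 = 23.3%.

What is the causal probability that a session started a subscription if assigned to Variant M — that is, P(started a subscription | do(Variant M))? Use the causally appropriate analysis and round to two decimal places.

Variant M is higher inside every traffic source stratum but Variant E is higher in aggregate. Whether to stratify depends on how traffic source relates to the variant.
Traffic source here is a post-treatment variable shaped by the variant; conditioning on it would introduce bias rather than remove it. The overall comparison is the causal one.
So P(outcome | do(Variant M)) is just the pooled rate for Variant M: 84/360 = 0.233.

0.23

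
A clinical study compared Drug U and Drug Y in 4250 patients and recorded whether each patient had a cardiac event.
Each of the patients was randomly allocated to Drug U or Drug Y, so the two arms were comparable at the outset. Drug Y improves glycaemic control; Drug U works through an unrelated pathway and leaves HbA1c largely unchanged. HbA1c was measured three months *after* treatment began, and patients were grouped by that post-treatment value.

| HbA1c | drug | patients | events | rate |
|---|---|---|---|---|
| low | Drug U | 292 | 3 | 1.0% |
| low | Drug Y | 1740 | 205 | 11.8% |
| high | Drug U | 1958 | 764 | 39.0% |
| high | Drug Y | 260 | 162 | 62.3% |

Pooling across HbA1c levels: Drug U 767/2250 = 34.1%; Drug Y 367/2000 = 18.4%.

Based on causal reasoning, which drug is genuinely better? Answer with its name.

Drug Y

The stratified and pooled comparisons disagree (Drug U wins within each HbA1c; Drug Y wins overall), so the answer turns on the causal role of HbA1c.
HbA1c here is a post-treatment variable shaped by the drug; conditioning on it would introduce bias rather than remove it. The overall comparison is the causal one.
Pooled: Drug U 34.1% vs Drug Y 18.4%; Drug Y is lower overall.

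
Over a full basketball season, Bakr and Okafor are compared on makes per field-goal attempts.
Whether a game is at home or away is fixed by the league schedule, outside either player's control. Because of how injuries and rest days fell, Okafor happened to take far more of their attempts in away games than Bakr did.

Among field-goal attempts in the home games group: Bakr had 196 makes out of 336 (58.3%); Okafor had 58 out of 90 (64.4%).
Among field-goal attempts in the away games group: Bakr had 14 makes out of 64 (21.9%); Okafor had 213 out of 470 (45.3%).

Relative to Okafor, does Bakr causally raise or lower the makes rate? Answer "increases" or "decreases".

The stratified and pooled comparisons disagree (Okafor wins within each game venue; Bakr wins overall), so the answer turns on the causal role of game venue.
Game venue satisfies the back-door criterion: it is not a descendant of the player, and it blocks the spurious path from player to outcome. Adjusting for it (i.e., using the within-game venue rates) gives the causal effect.
Within each level — home games: 58.3% vs 64.4%; away games: 21.9% vs 45.3% — Okafor is higher every time.

decreases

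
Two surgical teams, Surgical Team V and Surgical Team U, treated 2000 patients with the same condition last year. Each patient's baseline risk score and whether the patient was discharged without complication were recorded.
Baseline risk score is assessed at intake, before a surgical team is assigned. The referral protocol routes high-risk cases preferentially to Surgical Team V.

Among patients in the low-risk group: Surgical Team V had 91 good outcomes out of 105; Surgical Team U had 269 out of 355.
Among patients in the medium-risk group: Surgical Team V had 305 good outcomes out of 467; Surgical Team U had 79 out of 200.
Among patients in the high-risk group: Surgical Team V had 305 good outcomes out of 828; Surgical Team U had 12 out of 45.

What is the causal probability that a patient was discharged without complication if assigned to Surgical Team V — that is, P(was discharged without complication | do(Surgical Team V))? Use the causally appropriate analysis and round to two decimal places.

Baseline risk score satisfies the back-door criterion: it is not a descendant of the surgical team, and it blocks the spurious path from surgical team to outcome. Adjusting for it (i.e., using the within-baseline risk score rates) gives the causal effect.
Standardising Surgical Team V to the population baseline risk score mix: 0.230·91/105 + 0.334·305/467 + 0.436·305/828 = 0.578.

0.58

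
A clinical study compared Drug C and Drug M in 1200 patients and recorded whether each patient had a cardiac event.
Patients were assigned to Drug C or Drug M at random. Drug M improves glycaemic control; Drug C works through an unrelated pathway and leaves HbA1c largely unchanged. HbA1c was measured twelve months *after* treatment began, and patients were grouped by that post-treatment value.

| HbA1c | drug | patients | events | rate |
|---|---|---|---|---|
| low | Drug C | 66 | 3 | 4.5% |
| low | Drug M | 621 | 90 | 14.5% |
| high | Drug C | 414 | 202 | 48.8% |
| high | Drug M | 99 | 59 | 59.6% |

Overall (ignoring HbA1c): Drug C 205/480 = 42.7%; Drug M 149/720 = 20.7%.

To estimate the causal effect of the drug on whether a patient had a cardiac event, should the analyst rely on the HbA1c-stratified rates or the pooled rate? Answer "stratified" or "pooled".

The stratified and pooled comparisons disagree (Drug C wins within each HbA1c; Drug M wins overall), so the answer turns on the causal role of HbA1c.
HbA1c lies on the pathway drug → HbA1c → outcome, so adjusting for it blocks the indirect effect. For the total causal effect of drug, use the unadjusted pooled rates.
Pooled: Drug C 42.7% vs Drug M 20.7%; Drug M is lower overall.

pooled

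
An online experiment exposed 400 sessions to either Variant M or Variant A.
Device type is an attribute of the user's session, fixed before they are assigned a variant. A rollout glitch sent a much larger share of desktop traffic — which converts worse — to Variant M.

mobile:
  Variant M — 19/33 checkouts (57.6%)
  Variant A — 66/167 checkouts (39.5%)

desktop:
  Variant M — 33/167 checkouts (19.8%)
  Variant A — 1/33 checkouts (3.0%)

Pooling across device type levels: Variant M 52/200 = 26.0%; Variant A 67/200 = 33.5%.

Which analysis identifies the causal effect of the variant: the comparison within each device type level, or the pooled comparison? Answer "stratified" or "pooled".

stratified

The stratified and pooled comparisons disagree (Variant M wins within each device type; Variant A wins overall), so the answer turns on the causal role of device type.
Device type satisfies the back-door criterion: it is not a descendant of the variant, and it blocks the spurious path from variant to outcome. Adjusting for it (i.e., using the within-device type rates) gives the causal effect.
Within each level — mobile: 57.6% vs 39.5%; desktop: 19.8% vs 3.0% — Variant M is higher every time.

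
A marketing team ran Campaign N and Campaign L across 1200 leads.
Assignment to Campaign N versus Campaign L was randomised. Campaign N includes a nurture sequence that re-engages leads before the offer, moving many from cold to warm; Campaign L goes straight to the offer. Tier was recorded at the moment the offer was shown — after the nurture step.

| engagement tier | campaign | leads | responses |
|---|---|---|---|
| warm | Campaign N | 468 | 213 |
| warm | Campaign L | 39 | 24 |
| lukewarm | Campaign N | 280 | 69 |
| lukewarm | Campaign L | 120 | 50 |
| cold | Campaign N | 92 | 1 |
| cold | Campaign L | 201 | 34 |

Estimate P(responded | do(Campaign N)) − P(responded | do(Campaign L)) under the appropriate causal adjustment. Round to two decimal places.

Campaign L is higher inside every engagement tier stratum but Campaign N is higher in aggregate. Whether to stratify depends on how engagement tier relates to the campaign.
Engagement tier is recorded after the campaign and is itself shifted by it — it sits on the causal path from campaign to outcome. Conditioning on a mediator would strip out part of the effect we want; the pooled comparison gives the total causal effect.
The causal difference is the pooled difference: 0.337 − 0.300 = +0.037.

+0.04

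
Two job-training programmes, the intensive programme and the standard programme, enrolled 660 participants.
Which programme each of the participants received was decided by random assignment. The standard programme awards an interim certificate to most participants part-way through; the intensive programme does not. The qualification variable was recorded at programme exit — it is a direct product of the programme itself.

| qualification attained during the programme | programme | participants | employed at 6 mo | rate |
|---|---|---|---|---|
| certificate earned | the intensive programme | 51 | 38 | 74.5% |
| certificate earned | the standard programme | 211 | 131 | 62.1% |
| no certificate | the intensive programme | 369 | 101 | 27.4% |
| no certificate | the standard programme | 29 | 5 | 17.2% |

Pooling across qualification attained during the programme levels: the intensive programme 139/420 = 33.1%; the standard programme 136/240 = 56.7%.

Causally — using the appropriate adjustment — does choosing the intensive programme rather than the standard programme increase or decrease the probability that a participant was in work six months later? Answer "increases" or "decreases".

Qualification attained during the programme lies on the pathway programme → qualification attained during the programme → outcome, so adjusting for it blocks the indirect effect. For the total causal effect of programme, use the unadjusted pooled rates.
Pooled: the intensive programme 33.1% vs the standard programme 56.7%; the standard programme is higher overall.

decreases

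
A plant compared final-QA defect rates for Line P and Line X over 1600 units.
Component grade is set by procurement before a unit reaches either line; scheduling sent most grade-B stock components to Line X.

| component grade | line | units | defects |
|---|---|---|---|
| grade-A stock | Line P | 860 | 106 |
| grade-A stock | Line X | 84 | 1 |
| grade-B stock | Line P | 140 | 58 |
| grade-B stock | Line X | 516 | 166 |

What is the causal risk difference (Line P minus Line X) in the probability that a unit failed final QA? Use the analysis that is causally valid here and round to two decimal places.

Component grade satisfies the back-door criterion: it is not a descendant of the line, and it blocks the spurious path from line to outcome. Adjusting for it (i.e., using the within-component grade rates) gives the causal effect.
Adjusting over the population distribution of component grade: 0.590·(0.123−0.012) + 0.410·(0.414−0.322) = +0.104.

+0.10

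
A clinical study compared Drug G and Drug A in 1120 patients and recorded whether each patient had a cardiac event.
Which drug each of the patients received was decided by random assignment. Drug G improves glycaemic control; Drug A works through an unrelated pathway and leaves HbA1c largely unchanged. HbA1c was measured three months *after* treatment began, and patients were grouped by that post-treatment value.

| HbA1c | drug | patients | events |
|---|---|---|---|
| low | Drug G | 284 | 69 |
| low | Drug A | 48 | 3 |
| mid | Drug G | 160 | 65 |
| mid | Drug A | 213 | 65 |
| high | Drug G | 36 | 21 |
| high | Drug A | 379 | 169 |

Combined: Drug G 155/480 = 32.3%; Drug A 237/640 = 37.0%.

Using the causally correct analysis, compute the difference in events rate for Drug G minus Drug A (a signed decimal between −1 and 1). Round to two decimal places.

-0.05

HbA1c here is a post-treatment variable shaped by the drug; conditioning on it would introduce bias rather than remove it. The overall comparison is the causal one.
The causal difference is the pooled difference: 0.323 − 0.370 = -0.047.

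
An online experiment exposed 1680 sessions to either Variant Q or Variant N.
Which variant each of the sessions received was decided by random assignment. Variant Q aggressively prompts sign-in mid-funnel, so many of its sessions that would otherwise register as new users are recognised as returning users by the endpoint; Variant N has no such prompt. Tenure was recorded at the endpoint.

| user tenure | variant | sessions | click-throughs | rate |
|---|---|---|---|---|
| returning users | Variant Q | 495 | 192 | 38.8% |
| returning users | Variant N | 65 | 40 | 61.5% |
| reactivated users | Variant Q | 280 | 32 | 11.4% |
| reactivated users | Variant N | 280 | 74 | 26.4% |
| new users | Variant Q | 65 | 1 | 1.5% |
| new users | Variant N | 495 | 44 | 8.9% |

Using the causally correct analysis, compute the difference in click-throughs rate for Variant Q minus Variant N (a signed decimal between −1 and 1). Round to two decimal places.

+0.08

The user tenure-specific comparison favours Variant N throughout, but the pooled figures favour Variant Q. The question is whether to condition on user tenure.
User tenure is downstream of the variant. One should not condition on a consequence of treatment, so the overall rates are the right comparison.
The causal difference is the pooled difference: 0.268 − 0.188 = +0.080.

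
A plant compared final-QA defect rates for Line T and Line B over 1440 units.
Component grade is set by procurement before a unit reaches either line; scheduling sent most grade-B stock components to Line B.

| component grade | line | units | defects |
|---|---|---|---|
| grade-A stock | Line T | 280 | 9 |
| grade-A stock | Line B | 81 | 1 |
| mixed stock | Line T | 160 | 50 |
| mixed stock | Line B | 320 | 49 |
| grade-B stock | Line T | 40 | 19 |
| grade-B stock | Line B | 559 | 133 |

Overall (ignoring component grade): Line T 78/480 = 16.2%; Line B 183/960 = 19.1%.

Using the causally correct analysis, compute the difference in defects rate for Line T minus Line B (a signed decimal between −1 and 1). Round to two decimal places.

Within every component grade level Line B has the lower rate, yet pooled Line T does — Simpson's reversal.
Since component grade is a pre-existing factor (not a product of the line) and it affects the outcome on its own, it is a confounder. The stratified rates, not the pooled rate, identify the causal effect.
Adjusting over the population distribution of component grade: 0.251·(0.032−0.012) + 0.333·(0.312−0.153) + 0.416·(0.475−0.238) = +0.157.

+0.16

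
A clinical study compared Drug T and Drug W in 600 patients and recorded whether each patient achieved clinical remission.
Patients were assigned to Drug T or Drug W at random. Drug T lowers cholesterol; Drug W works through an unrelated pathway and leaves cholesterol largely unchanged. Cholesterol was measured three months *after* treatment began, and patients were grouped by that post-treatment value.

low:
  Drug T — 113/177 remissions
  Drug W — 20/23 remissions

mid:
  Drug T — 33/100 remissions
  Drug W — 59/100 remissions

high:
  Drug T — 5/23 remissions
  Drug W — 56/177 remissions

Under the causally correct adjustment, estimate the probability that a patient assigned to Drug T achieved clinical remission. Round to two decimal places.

Within every cholesterol level Drug W has the higher rate, yet pooled Drug T does — Simpson's reversal.
Cholesterol here is a post-treatment variable shaped by the drug; conditioning on it would introduce bias rather than remove it. The overall comparison is the causal one.
So P(outcome | do(Drug T)) is just the pooled rate for Drug T: 151/300 = 0.503.

0.50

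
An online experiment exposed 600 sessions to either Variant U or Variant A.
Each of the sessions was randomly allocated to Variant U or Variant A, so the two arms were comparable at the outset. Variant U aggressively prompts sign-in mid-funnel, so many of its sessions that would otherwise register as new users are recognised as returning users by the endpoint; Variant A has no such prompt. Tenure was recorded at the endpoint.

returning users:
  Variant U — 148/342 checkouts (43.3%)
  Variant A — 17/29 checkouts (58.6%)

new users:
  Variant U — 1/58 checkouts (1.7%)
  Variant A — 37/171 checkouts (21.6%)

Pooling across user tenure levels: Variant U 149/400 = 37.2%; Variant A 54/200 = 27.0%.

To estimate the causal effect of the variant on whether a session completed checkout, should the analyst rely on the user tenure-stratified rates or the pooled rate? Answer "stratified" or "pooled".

User tenure here is a post-treatment variable shaped by the variant; conditioning on it would introduce bias rather than remove it. The overall comparison is the causal one.
Pooled: Variant U 37.2% vs Variant A 27.0%; Variant U is higher overall.

pooled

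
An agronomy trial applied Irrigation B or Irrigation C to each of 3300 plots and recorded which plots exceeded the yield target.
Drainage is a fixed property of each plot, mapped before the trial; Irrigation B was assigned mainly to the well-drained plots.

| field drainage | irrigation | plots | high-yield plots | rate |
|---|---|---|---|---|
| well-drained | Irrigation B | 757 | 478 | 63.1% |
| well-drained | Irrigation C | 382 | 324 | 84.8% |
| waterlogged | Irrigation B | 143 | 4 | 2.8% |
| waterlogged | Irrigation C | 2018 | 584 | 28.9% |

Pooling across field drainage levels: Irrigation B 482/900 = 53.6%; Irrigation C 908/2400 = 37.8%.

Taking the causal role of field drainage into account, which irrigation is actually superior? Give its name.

Irrigation C

Field drainage satisfies the back-door criterion: it is not a descendant of the irrigation, and it blocks the spurious path from irrigation to outcome. Adjusting for it (i.e., using the within-field drainage rates) gives the causal effect.
Within each level — well-drained: 63.1% vs 84.8%; waterlogged: 2.8% vs 28.9% — Irrigation C is higher every time.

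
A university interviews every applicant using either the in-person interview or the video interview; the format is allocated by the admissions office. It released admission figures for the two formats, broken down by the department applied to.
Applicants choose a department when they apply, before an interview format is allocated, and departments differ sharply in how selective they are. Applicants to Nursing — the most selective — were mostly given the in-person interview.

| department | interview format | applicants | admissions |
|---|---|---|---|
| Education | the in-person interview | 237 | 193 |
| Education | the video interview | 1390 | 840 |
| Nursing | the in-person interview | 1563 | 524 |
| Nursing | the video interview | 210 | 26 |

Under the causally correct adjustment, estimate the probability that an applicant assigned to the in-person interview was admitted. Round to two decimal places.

0.56

the in-person interview is higher inside every department stratum but the video interview is higher in aggregate. Whether to stratify depends on how department relates to the interview format.
Nothing the interview format does changes department; the imbalance is an allocation artefact. With department also predicting the outcome, the pooled figure is confounded, and the within-stratum comparison is the causal one.
Standardising the in-person interview to the population department mix: 0.479·193/237 + 0.521·524/1563 = 0.565.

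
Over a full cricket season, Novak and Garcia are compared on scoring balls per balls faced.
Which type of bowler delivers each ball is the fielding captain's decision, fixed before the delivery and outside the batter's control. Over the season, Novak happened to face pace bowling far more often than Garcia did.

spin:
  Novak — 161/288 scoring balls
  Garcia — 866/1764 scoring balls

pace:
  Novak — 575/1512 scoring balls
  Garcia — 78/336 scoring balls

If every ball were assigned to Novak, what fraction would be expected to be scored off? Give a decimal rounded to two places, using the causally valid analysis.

The stratified and pooled comparisons disagree (Novak wins within each bowling type; Garcia wins overall), so the answer turns on the causal role of bowling type.
The imbalance in bowling type arose from how balls faced were allocated, not from anything the player did; and bowling type independently affects the outcome. The pooled gap is confounded — condition on bowling type.
Standardising Novak to the population bowling type mix: 0.526·161/288 + 0.474·575/1512 = 0.474.

0.47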